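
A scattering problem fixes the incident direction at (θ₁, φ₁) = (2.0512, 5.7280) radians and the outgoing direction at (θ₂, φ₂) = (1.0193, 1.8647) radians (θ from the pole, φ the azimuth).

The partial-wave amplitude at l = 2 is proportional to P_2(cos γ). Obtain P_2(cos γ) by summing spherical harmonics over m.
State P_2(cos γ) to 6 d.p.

0.482095

Summing Y*_{l m}(θ₁,φ₁)·Y_{l m}(θ₂,φ₂) over m ∈ [−2, 2]; prefactor 4π/(2·2+1) = 2.513274:
  m=-2: Y*=(0.134977, -0.272143)  Y=(-0.233194, 0.155397)  product (0.010814, 0.084437)
  m=-1: Y*=(-0.269057, 0.166886)  Y=(-0.099878, -0.329989)  product (0.081943, 0.072118)
  m=+0: Y*=(-0.113316, -0.000000)  Y=(-0.055632, 0.000000)  product (0.006304, 0.000000)
  m=+1: Y*=(0.269057, 0.166886)  Y=(0.099878, -0.329989)  product (0.081943, -0.072118)
  m=+2: Y*=(0.134977, 0.272143)  Y=(-0.233194, -0.155397)  product (0.010814, -0.084437)
Σ over m = (0.191819, 0.000000); ×(4π/5) → (0.482095, 0.000000). Real part: 0.482095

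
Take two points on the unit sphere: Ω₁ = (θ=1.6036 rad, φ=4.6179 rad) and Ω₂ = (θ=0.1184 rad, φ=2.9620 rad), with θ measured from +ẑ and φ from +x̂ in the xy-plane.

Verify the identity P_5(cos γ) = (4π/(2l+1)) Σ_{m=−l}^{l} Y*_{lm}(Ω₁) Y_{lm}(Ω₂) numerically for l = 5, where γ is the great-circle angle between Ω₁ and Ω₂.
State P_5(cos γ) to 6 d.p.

Addition theorem: P_5(cos γ) = (4π/11) Σ_m Y*_{lm}(Ω₁) Y_{lm}(Ω₂), m = −5…5:
  m=-5: (-0.210643, -0.412180) × (-0.000007, -0.000008) = (-0.000002, 0.000005)  (running Σ = (-0.000002, 0.000005))
  m=-4: (-0.044644, 0.017726) × (0.000214, 0.000187) = (-0.000013, -0.000005)  (running Σ = (-0.000015, -0.000000))
  m=-3: (-0.095664, -0.328392) × (-0.003854, -0.002304) = (-0.000388, 0.001486)  (running Σ = (-0.000403, 0.001486))
  m=-2: (-0.054360, 0.010397) × (0.043046, 0.016163) = (-0.002508, -0.000431)  (running Σ = (-0.002911, 0.001055))
  m=-1: (-0.029748, -0.313890) × (-0.283404, -0.051452) = (-0.007720, 0.090488)  (running Σ = (-0.010630, 0.091543))
  m=0: (-0.057247, -0.000000) × (0.839734, 0.000000) = (-0.048072, -0.000000)  (running Σ = (-0.058703, 0.091543))
  m=1: (0.029748, -0.313890) × (0.283404, -0.051452) = (-0.007720, -0.090488)  (running Σ = (-0.066422, 0.001055))
  m=2: (-0.054360, -0.010397) × (0.043046, -0.016163) = (-0.002508, 0.000431)  (running Σ = (-0.068930, 0.001486))
  m=3: (0.095664, -0.328392) × (0.003854, -0.002304) = (-0.000388, -0.001486)  (running Σ = (-0.069318, -0.000000))
  m=4: (-0.044644, -0.017726) × (0.000214, -0.000187) = (-0.000013, 0.000005)  (running Σ = (-0.069331, 0.000005))
  m=5: (0.210643, -0.412180) × (0.000007, -0.000008) = (-0.000002, -0.000005)  (running Σ = (-0.069333, -0.000000))
Accumulated sum (-0.069333, -0.000000); after 4π/(2l+1) scaling, (-0.079206, -0.000000) ⇒ P_5 = -0.079206

-0.079206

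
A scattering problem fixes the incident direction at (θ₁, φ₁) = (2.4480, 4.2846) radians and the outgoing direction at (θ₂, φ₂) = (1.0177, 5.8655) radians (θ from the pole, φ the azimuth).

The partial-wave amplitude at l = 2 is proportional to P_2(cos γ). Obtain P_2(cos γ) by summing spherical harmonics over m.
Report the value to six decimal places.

-0.248530

Summing Y*_{l m}(θ₁,φ₁)·Y_{l m}(θ₂,φ₂) over m ∈ [−2, 2]; prefactor 4π/(2·2+1) = 2.513274:
  m=-2: -0.10353 + 0.11919j × 0.18764 + 0.20739j = -0.04414 + 0.00089j  (running Σ = -0.04414 + 0.00089j)
  m=-1: 0.15756 + 0.34556j × 0.31564 + 0.14008j = 0.00133 + 0.13114j  (running Σ = -0.04282 + 0.13203j)
  m=0: 0.24407 + 0.00000j × -0.05428 + 0.00000j = -0.01325 + 0.00000j  (running Σ = -0.05607 + 0.13203j)
  m=1: -0.15756 + 0.34556j × -0.31564 + 0.14008j = 0.00133 - 0.13114j  (running Σ = -0.05474 + 0.00089j)
  m=2: -0.10353 - 0.11919j × 0.18764 - 0.20739j = -0.04414 - 0.00089j  (running Σ = -0.09889 - 0.00000j)
Total Σ_m = -0.09889 - 0.00000j. Multiply by 2.513274: -0.24853 - 0.00000j. P_2(cos γ) = -0.248530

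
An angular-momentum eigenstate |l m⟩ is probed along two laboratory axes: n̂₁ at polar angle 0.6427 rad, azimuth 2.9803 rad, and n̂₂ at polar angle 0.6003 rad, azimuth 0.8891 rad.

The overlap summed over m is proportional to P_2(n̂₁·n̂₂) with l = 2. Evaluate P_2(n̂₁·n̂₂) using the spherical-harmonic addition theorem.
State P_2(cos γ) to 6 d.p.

Summing Y*_{l m}(θ₁,φ₁)·Y_{l m}(θ₂,φ₂) over m ∈ [−2, 2]; prefactor 4π/(2·2+1) = 2.513274:
  m=-2: Y*=(0.131604, -0.043990)  Y=(-0.025382, -0.120619)  product (-0.008646, -0.014757)
  m=-1: Y*=(-0.365839, 0.059524)  Y=(0.226907, -0.279625)  product (-0.066367, 0.115804)
  m=+0: Y*=(0.290888, -0.000000)  Y=(0.328858, 0.000000)  product (0.095661, 0.000000)
  m=+1: Y*=(0.365839, 0.059524)  Y=(-0.226907, -0.279625)  product (-0.066367, -0.115804)
  m=+2: Y*=(0.131604, 0.043990)  Y=(-0.025382, 0.120619)  product (-0.008646, 0.014757)
Accumulated sum (-0.054366, 0.000000); after 4π/(2l+1) scaling, (-0.136637, 0.000000) ⇒ P_2 = -0.136637

-0.136637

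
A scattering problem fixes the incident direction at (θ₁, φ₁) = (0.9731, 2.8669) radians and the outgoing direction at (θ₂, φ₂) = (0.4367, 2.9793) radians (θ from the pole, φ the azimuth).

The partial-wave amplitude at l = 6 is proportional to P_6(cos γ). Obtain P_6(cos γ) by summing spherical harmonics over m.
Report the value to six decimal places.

-0.392065

Addition theorem: P_6(cos γ) = (4π/13) Σ_m Y*_{lm}(Ω₁) Y_{lm}(Ω₂), m = −6…6:
  m=-6: Y*=-0.011912-0.153675i  Y=+0.001555+0.002287i  product +0.000333-0.000266i
  m=-5: Y*=-0.071263+0.356432i  Y=-0.014130-0.014886i  product +0.006313-0.003975i
  m=-4: Y*=+0.188116-0.368481i  Y=+0.073052+0.055439i  product +0.034170-0.016489i
  m=-3: Y*=-0.067990+0.073464i  Y=-0.238092-0.126042i  product +0.025448-0.008922i
  m=-2: Y*=-0.263983+0.161626i  Y=+0.467686+0.157370i  product -0.148896+0.034047i
  m=-1: Y*=+0.219674-0.061908i  Y=-0.407631-0.066742i  product -0.093678+0.010574i
  m=+0: Y*=+0.254123-0.000000i  Y=-0.208457+0.000000i  product -0.052974+0.000000i
  m=+1: Y*=-0.219674-0.061908i  Y=+0.407631-0.066742i  product -0.093678-0.010574i
  m=+2: Y*=-0.263983-0.161626i  Y=+0.467686-0.157370i  product -0.148896-0.034047i
  m=+3: Y*=+0.067990+0.073464i  Y=+0.238092-0.126042i  product +0.025448+0.008922i
  m=+4: Y*=+0.188116+0.368481i  Y=+0.073052-0.055439i  product +0.034170+0.016489i
  m=+5: Y*=+0.071263+0.356432i  Y=+0.014130-0.014886i  product +0.006313+0.003975i
  m=+6: Y*=-0.011912+0.153675i  Y=+0.001555-0.002287i  product +0.000333+0.000266i
Σ over m = -0.405594-0.000000i; ×(4π/13) → -0.392065-0.000000i. Real part: -0.392065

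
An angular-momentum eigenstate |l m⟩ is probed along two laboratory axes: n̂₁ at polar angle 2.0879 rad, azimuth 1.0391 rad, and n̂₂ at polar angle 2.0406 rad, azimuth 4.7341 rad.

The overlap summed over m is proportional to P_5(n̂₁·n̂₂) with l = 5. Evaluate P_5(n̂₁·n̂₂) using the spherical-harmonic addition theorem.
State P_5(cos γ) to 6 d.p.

-0.217062

Summing Y*_{l m}(θ₁,φ₁)·Y_{l m}(θ₂,φ₂) over m ∈ [−5, 5]; prefactor 4π/(2·5+1) = 1.142397:
  [-5]  conj(Y_{5,-5})(Ω₁) = (0.107003, -0.203982) ; Y_{5,-5}(Ω₂) = (0.028342, 0.260056) ; Δ = (0.056079, 0.022046)
  [-4]  conj(Y_{5,-4})(Ω₁) = (0.218642, 0.351867) ; Y_{5,-4}(Ω₂) = (-0.418422, 0.036429) ; Δ = (-0.104303, -0.139264)
  [-3]  conj(Y_{5,-3})(Ω₁) = (-0.272485, 0.006621) ; Y_{5,-3}(Ω₂) = (-0.013481, -0.206676) ; Δ = (0.005042, 0.056227)
  [-2]  conj(Y_{5,-2})(Ω₁) = (-0.082075, 0.147629) ; Y_{5,-2}(Ω₂) = (-0.234724, 0.010199) ; Δ = (0.017759, -0.035489)
  [-1]  conj(Y_{5,-1})(Ω₁) = (-0.164755, -0.280102) ; Y_{5,-1}(Ω₂) = (-0.006120, -0.281857) ; Δ = (-0.077940, 0.048152)
  [+0]  conj(Y_{5,0})(Ω₁) = (-0.095698, -0.000000) ; Y_{5,0}(Ω₂) = (-0.174712, 0.000000) ; Δ = (0.016720, 0.000000)
  [+1]  conj(Y_{5,1})(Ω₁) = (0.164755, -0.280102) ; Y_{5,1}(Ω₂) = (0.006120, -0.281857) ; Δ = (-0.077940, -0.048152)
  [+2]  conj(Y_{5,2})(Ω₁) = (-0.082075, -0.147629) ; Y_{5,2}(Ω₂) = (-0.234724, -0.010199) ; Δ = (0.017759, 0.035489)
  [+3]  conj(Y_{5,3})(Ω₁) = (0.272485, 0.006621) ; Y_{5,3}(Ω₂) = (0.013481, -0.206676) ; Δ = (0.005042, -0.056227)
  [+4]  conj(Y_{5,4})(Ω₁) = (0.218642, -0.351867) ; Y_{5,4}(Ω₂) = (-0.418422, -0.036429) ; Δ = (-0.104303, 0.139264)
  [+5]  conj(Y_{5,5})(Ω₁) = (-0.107003, -0.203982) ; Y_{5,5}(Ω₂) = (-0.028342, 0.260056) ; Δ = (0.056079, -0.022046)
Σ over m = (-0.190006, 0.000000); ×(4π/11) → (-0.217062, 0.000000). Real part: -0.217062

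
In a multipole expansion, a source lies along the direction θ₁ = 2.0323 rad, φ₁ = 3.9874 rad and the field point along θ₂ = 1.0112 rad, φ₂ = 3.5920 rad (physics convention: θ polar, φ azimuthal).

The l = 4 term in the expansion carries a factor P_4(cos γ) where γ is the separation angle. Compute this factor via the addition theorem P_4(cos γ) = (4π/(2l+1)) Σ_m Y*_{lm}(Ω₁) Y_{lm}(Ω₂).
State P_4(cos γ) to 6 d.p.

Addition theorem: P_4(cos γ) = (4π/9) Σ_m Y*_{lm}(Ω₁) Y_{lm}(Ω₂), m = −4…4:
  m=-4: -0.276171-0.068063i × -0.052225-0.222212i = -0.000701+0.064923i  (running Σ = -0.000701+0.064923i)
  m=-3: -0.329270+0.227287i × -0.088088+0.394707i = -0.060707-0.149986i  (running Σ = -0.061409-0.085063i)
  m=-2: -0.012542+0.103303i × +0.145100-0.183155i = +0.017101+0.017286i  (running Σ = -0.044308-0.067777i)
  m=-1: -0.201631-0.227591i × +0.196860-0.095193i = -0.061358-0.025610i  (running Σ = -0.105666-0.093387i)
  m=0: -0.166348-0.000000i × -0.282930+0.000000i = +0.047065+0.000000i  (running Σ = -0.058602-0.093387i)
  m=1: +0.201631-0.227591i × -0.196860-0.095193i = -0.061358+0.025610i  (running Σ = -0.119960-0.067777i)
  m=2: -0.012542-0.103303i × +0.145100+0.183155i = +0.017101-0.017286i  (running Σ = -0.102859-0.085063i)
  m=3: +0.329270+0.227287i × +0.088088+0.394707i = -0.060707+0.149986i  (running Σ = -0.163567+0.064923i)
  m=4: -0.276171+0.068063i × -0.052225+0.222212i = -0.000701-0.064923i  (running Σ = -0.164268+0.000000i)
Σ over m = -0.164268+0.000000i; ×(4π/9) → -0.229361+0.000000i. Real part: -0.229361

-0.229361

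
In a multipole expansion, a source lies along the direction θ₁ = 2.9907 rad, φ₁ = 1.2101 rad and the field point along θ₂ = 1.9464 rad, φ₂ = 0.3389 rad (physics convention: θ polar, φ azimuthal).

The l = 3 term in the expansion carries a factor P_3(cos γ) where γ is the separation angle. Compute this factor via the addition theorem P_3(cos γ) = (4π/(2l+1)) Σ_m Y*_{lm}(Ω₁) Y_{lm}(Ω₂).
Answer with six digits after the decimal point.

-0.447112

Addition theorem: P_3(cos γ) = (4π/7) Σ_m Y*_{lm}(Ω₁) Y_{lm}(Ω₂), m = −3…3:
  [-3]  conj(Y_{3,-3})(Ω₁) = (-0.001251, -0.000665) ; Y_{3,-3}(Ω₂) = (0.176746, -0.285647) ; Δ = (-0.000411, 0.000240)
  [-2]  conj(Y_{3,-2})(Ω₁) = (0.017143, -0.015078) ; Y_{3,-2}(Ω₂) = (-0.252732, 0.203456) ; Δ = (-0.001265, 0.007299)
  [-1]  conj(Y_{3,-1})(Ω₁) = (0.066644, 0.176683) ; Y_{3,-1}(Ω₂) = (-0.092767, 0.032700) ; Δ = (-0.011960, -0.014211)
  [+0]  conj(Y_{3,0})(Ω₁) = (-0.696189, -0.000000) ; Y_{3,0}(Ω₂) = (0.318574, 0.000000) ; Δ = (-0.221788, -0.000000)
  [+1]  conj(Y_{3,1})(Ω₁) = (-0.066644, 0.176683) ; Y_{3,1}(Ω₂) = (0.092767, 0.032700) ; Δ = (-0.011960, 0.014211)
  [+2]  conj(Y_{3,2})(Ω₁) = (0.017143, 0.015078) ; Y_{3,2}(Ω₂) = (-0.252732, -0.203456) ; Δ = (-0.001265, -0.007299)
  [+3]  conj(Y_{3,3})(Ω₁) = (0.001251, -0.000665) ; Y_{3,3}(Ω₂) = (-0.176746, -0.285647) ; Δ = (-0.000411, -0.000240)
Total Σ_m = (-0.249060, -0.000000). Multiply by 1.795196: (-0.447112, -0.000000). P_3(cos γ) = -0.447112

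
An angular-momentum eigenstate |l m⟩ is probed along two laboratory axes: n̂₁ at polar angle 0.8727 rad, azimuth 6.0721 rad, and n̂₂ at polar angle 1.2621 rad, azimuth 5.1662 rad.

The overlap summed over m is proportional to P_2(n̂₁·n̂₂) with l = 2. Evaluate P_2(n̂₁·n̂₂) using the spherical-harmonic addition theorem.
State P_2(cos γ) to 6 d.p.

0.125172

Addition theorem: P_2(cos γ) = (4π/5) Σ_m Y*_{lm}(Ω₁) Y_{lm}(Ω₂), m = −2…2:
  m=-2: Y*=0.20679 - 0.09288j  Y=-0.21585 + 0.27630j  product -0.01897 + 0.07718j
  m=-1: Y*=0.37196 - 0.07970j  Y=0.09803 + 0.20098j  product 0.05248 + 0.06694j
  m=+0: Y*=0.07551 + 0.00000j  Y=-0.22806 + 0.00000j  product -0.01722 + 0.00000j
  m=+1: Y*=-0.37196 - 0.07970j  Y=-0.09803 + 0.20098j  product 0.05248 - 0.06694j
  m=+2: Y*=0.20679 + 0.09288j  Y=-0.21585 - 0.27630j  product -0.01897 - 0.07718j
Accumulated sum 0.04980 - 0.00000j; after 4π/(2l+1) scaling, 0.12517 - 0.00000j ⇒ P_2 = 0.125172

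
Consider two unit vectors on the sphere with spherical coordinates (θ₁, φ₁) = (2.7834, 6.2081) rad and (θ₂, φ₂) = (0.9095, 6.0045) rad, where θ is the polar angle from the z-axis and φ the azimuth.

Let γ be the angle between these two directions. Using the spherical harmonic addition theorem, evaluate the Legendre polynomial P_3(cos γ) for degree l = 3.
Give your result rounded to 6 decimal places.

0.385924

Expand P_3 via completeness: Σ_{m} conj(Y_{3,m}) at Ω₁ times Y_{3,m} at Ω₂ —
  term(m=-3) = (0.003020, 0.002115)   from Y*(Ω₁)=(0.017524, -0.004015), Y(Ω₂)=(0.137485, 0.152171)
  term(m=-2) = (-0.042226, -0.018212)   from Y*(Ω₁)=(-0.116314, 0.017599), Y(Ω₂)=(0.331750, 0.206777)
  term(m=-1) = (0.084874, 0.017523)   from Y*(Ω₁)=(0.382496, -0.028774), Y(Ω₂)=(0.217219, 0.062153)
  term(m=+0) = (0.123640, 0.000000)   from Y*(Ω₁)=(-0.484207, -0.000000), Y(Ω₂)=(-0.255346, 0.000000)
  term(m=+1) = (0.084874, -0.017523)   from Y*(Ω₁)=(-0.382496, -0.028774), Y(Ω₂)=(-0.217219, 0.062153)
  term(m=+2) = (-0.042226, 0.018212)   from Y*(Ω₁)=(-0.116314, -0.017599), Y(Ω₂)=(0.331750, -0.206777)
  term(m=+3) = (0.003020, -0.002115)   from Y*(Ω₁)=(-0.017524, -0.004015), Y(Ω₂)=(-0.137485, 0.152171)
Total Σ_m = (0.214976, 0.000000). Multiply by 1.795196: (0.385924, 0.000000). P_3(cos γ) = 0.385924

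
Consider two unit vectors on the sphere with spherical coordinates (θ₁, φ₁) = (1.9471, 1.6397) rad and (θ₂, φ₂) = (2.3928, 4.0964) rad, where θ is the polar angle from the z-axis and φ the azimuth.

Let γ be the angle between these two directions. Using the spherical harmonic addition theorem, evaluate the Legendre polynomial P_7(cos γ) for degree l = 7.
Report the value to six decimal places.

Addition theorem: P_7(cos γ) = (4π/15) Σ_m Y*_{lm}(Ω₁) Y_{lm}(Ω₂), m = −7…7:
  term(m=-7) = -0.000834+0.010162i   from Y*(Ω₁)=+0.139589-0.266609i, Y(Ω₂)=-0.031199+0.013208i
  term(m=-6) = -0.034420-0.049985i   from Y*(Ω₁)=+0.407442+0.178747i, Y(Ω₂)=-0.115977-0.071801i
  term(m=-5) = +0.059381+0.017260i   from Y*(Ω₁)=-0.065154+0.181573i, Y(Ω₂)=-0.019749-0.319948i
  term(m=-4) = +0.106046-0.045088i   from Y*(Ω₁)=+0.241598+0.068327i, Y(Ω₂)=+0.357556-0.287747i
  term(m=-3) = -0.041826+0.079584i   from Y*(Ω₁)=-0.060370+0.287879i, Y(Ω₂)=+0.293989+0.083638i
  term(m=-2) = -0.004140-0.020320i   from Y*(Ω₁)=+0.135610+0.018807i, Y(Ω₂)=-0.050344-0.142856i
  term(m=-1) = +0.092651+0.075676i   from Y*(Ω₁)=-0.021514+0.311743i, Y(Ω₂)=+0.221188-0.312470i
  term(m=+0) = -0.003920+0.000000i   from Y*(Ω₁)=+0.101442-0.000000i, Y(Ω₂)=-0.038642+0.000000i
  term(m=+1) = +0.092651-0.075676i   from Y*(Ω₁)=+0.021514+0.311743i, Y(Ω₂)=-0.221188-0.312470i
  term(m=+2) = -0.004140+0.020320i   from Y*(Ω₁)=+0.135610-0.018807i, Y(Ω₂)=-0.050344+0.142856i
  term(m=+3) = -0.041826-0.079584i   from Y*(Ω₁)=+0.060370+0.287879i, Y(Ω₂)=-0.293989+0.083638i
  term(m=+4) = +0.106046+0.045088i   from Y*(Ω₁)=+0.241598-0.068327i, Y(Ω₂)=+0.357556+0.287747i
  term(m=+5) = +0.059381-0.017260i   from Y*(Ω₁)=+0.065154+0.181573i, Y(Ω₂)=+0.019749-0.319948i
  term(m=+6) = -0.034420+0.049985i   from Y*(Ω₁)=+0.407442-0.178747i, Y(Ω₂)=-0.115977+0.071801i
  term(m=+7) = -0.000834-0.010162i   from Y*(Ω₁)=-0.139589-0.266609i, Y(Ω₂)=+0.031199+0.013208i
Total Σ_m = +0.349796+0.000000i. Multiply by 0.837758: +0.293044+0.000000i. P_7(cos γ) = 0.293044

0.293044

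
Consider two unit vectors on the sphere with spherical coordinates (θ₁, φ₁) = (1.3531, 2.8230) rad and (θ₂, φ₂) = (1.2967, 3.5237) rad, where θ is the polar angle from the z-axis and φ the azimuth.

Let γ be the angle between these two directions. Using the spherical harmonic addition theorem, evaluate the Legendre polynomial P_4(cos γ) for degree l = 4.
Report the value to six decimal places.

-0.294466

Summing Y*_{l m}(θ₁,φ₁)·Y_{l m}(θ₂,φ₂) over m ∈ [−4, 4]; prefactor 4π/(2·4+1) = 1.396263:
  [-4]  conj(Y_{4,-4})(Ω₁) = (0.117487, -0.384668) ; Y_{4,-4}(Ω₂) = (0.016097, -0.379722) ; Δ = (-0.144175, -0.050804)
  [-3]  conj(Y_{4,-3})(Ω₁) = (-0.145192, 0.205533) ; Y_{4,-3}(Ω₂) = (-0.124482, 0.275432) ; Δ = (-0.038537, -0.065576)
  [-2]  conj(Y_{4,-2})(Ω₁) = (-0.172635, 0.127781) ; Y_{4,-2}(Ω₂) = (-0.109025, 0.104501) ; Δ = (0.005468, -0.031972)
  [-1]  conj(Y_{4,-1})(Ω₁) = (0.253299, -0.083545) ; Y_{4,-1}(Ω₂) = (0.284487, -0.114323) ; Δ = (0.062509, -0.052726)
  [+0]  conj(Y_{4,0})(Ω₁) = (0.177374, -0.000000) ; Y_{4,0}(Ω₂) = (0.104717, 0.000000) ; Δ = (0.018574, 0.000000)
  [+1]  conj(Y_{4,1})(Ω₁) = (-0.253299, -0.083545) ; Y_{4,1}(Ω₂) = (-0.284487, -0.114323) ; Δ = (0.062509, 0.052726)
  [+2]  conj(Y_{4,2})(Ω₁) = (-0.172635, -0.127781) ; Y_{4,2}(Ω₂) = (-0.109025, -0.104501) ; Δ = (0.005468, 0.031972)
  [+3]  conj(Y_{4,3})(Ω₁) = (0.145192, 0.205533) ; Y_{4,3}(Ω₂) = (0.124482, 0.275432) ; Δ = (-0.038537, 0.065576)
  [+4]  conj(Y_{4,4})(Ω₁) = (0.117487, 0.384668) ; Y_{4,4}(Ω₂) = (0.016097, 0.379722) ; Δ = (-0.144175, 0.050804)
Σ over m = (-0.210896, 0.000000); ×(4π/9) → (-0.294466, 0.000000). Real part: -0.294466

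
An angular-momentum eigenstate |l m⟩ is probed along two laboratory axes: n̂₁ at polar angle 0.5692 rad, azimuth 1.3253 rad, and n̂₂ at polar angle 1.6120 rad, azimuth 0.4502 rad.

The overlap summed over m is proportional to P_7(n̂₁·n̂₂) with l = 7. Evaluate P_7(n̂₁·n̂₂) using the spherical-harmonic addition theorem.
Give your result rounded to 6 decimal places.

Addition theorem: P_7(cos γ) = (4π/15) Σ_m Y*_{lm}(Ω₁) Y_{lm}(Ω₂), m = −7…7:
  term(m=-7) = +0.003243-0.000515i   from Y*(Ω₁)=-0.006533+0.000972i, Y(Ω₂)=-0.497052+0.004875i
  term(m=-6) = -0.001518+0.002543i   from Y*(Ω₁)=-0.003772+0.038442i, Y(Ω₂)=+0.069361+0.032687i
  term(m=-5) = +0.016208+0.046276i   from Y*(Ω₁)=+0.129216+0.046191i, Y(Ω₂)=+0.224734+0.277792i
  term(m=-4) = -0.027268-0.010227i   from Y*(Ω₁)=+0.180284-0.269953i, Y(Ω₂)=-0.020453-0.087353i
  term(m=-3) = -0.135203+0.076748i   from Y*(Ω₁)=-0.327620-0.361343i, Y(Ω₂)=+0.069620-0.311046i
  term(m=-2) = +0.005822-0.032103i   from Y*(Ω₁)=-0.301879+0.161404i, Y(Ω₂)=-0.059216+0.074683i
  term(m=-1) = +0.034770+0.041643i   from Y*(Ω₁)=-0.043290-0.172780i, Y(Ω₂)=-0.274224+0.132533i
  term(m=+0) = -0.039803-0.000000i   from Y*(Ω₁)=-0.410551-0.000000i, Y(Ω₂)=+0.096949+0.000000i
  term(m=+1) = +0.034770-0.041643i   from Y*(Ω₁)=+0.043290-0.172780i, Y(Ω₂)=+0.274224+0.132533i
  term(m=+2) = +0.005822+0.032103i   from Y*(Ω₁)=-0.301879-0.161404i, Y(Ω₂)=-0.059216-0.074683i
  term(m=+3) = -0.135203-0.076748i   from Y*(Ω₁)=+0.327620-0.361343i, Y(Ω₂)=-0.069620-0.311046i
  term(m=+4) = -0.027268+0.010227i   from Y*(Ω₁)=+0.180284+0.269953i, Y(Ω₂)=-0.020453+0.087353i
  term(m=+5) = +0.016208-0.046276i   from Y*(Ω₁)=-0.129216+0.046191i, Y(Ω₂)=-0.224734+0.277792i
  term(m=+6) = -0.001518-0.002543i   from Y*(Ω₁)=-0.003772-0.038442i, Y(Ω₂)=+0.069361-0.032687i
  term(m=+7) = +0.003243+0.000515i   from Y*(Ω₁)=+0.006533+0.000972i, Y(Ω₂)=+0.497052+0.004875i
Accumulated sum -0.247697-0.000000i; after 4π/(2l+1) scaling, -0.207511-0.000000i ⇒ P_7 = -0.207511

-0.207511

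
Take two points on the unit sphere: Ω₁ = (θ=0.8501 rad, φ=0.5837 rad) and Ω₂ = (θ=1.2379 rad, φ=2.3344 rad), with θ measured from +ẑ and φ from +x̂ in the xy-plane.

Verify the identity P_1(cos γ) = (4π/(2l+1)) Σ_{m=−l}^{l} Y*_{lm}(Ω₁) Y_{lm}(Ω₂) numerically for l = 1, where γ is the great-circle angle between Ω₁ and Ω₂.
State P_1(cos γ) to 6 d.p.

Addition theorem: P_1(cos γ) = (4π/3) Σ_m Y*_{lm}(Ω₁) Y_{lm}(Ω₂), m = −1…1:
  [-1]  conj(Y_{1,-1})(Ω₁) = (0.216606, 0.143062) ; Y_{1,-1}(Ω₂) = (-0.225803, -0.235866) ; Δ = (-0.015167, -0.083394)
  [+0]  conj(Y_{1,0})(Ω₁) = (0.322433, -0.000000) ; Y_{1,0}(Ω₂) = (0.159666, 0.000000) ; Δ = (0.051482, 0.000000)
  [+1]  conj(Y_{1,1})(Ω₁) = (-0.216606, 0.143062) ; Y_{1,1}(Ω₂) = (0.225803, -0.235866) ; Δ = (-0.015167, 0.083394)
Total Σ_m = (0.021148, 0.000000). Multiply by 4.188790: (0.088585, 0.000000). P_1(cos γ) = 0.088585

0.088585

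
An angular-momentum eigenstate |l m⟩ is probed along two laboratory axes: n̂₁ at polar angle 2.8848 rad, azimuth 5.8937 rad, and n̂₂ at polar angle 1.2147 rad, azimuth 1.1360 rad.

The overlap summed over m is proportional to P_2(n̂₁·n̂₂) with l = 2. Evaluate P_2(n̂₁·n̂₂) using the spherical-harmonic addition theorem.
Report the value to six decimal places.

Addition theorem: P_2(cos γ) = (4π/5) Σ_m Y*_{lm}(Ω₁) Y_{lm}(Ω₂), m = −2…2:
  m=-2: +0.017732-0.017505i × -0.218914-0.259269i = -0.008420-0.000765i  (running Σ = -0.008420-0.000765i)
  m=-1: -0.175564+0.072061i × +0.106329-0.228941i = -0.002170+0.047856i  (running Σ = -0.010590+0.047091i)
  m=0: +0.569749-0.000000i × -0.200399+0.000000i = -0.114177+0.000000i  (running Σ = -0.124767+0.047091i)
  m=1: +0.175564+0.072061i × -0.106329-0.228941i = -0.002170-0.047856i  (running Σ = -0.126937-0.000765i)
  m=2: +0.017732+0.017505i × -0.218914+0.259269i = -0.008420+0.000765i  (running Σ = -0.135357-0.000000i)
Total Σ_m = -0.135357-0.000000i. Multiply by 2.513274: -0.340190-0.000000i. P_2(cos γ) = -0.340190

-0.340190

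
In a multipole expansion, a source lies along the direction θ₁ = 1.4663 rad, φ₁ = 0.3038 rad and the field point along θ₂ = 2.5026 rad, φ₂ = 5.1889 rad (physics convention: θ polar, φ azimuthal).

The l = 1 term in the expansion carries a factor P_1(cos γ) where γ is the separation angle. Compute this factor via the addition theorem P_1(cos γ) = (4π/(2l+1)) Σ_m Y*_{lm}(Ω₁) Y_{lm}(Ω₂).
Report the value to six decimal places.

Expand P_1 via completeness: Σ_{m} conj(Y_{1,m}) at Ω₁ times Y_{1,m} at Ω₂ —
  [-1]  conj(Y_{1,-1})(Ω₁) = +0.327875+0.102790i ; Y_{1,-1}(Ω₂) = +0.094511+0.183095i ; Δ = +0.012167+0.069747i
  [+0]  conj(Y_{1,0})(Ω₁) = +0.050964-0.000000i ; Y_{1,0}(Ω₂) = -0.392200+0.000000i ; Δ = -0.019988+0.000000i
  [+1]  conj(Y_{1,1})(Ω₁) = -0.327875+0.102790i ; Y_{1,1}(Ω₂) = -0.094511+0.183095i ; Δ = +0.012167-0.069747i
Σ over m = +0.004346+0.000000i; ×(4π/3) → +0.018206+0.000000i. Real part: 0.018206

0.018206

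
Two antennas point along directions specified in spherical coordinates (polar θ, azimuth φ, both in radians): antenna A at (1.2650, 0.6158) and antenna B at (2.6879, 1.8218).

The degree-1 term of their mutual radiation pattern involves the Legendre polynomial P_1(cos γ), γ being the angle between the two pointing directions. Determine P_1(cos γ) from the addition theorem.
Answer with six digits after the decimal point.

Term-by-term m-sum for l=1 (normalisation 4π/3 = 4.188790):
  m=-1: Y*=0.26895 + 0.19030j  Y=-0.03761 - 0.14668j  product 0.01780 - 0.04661j
  m=+0: Y*=0.14710 + 0.00000j  Y=-0.43917 + 0.00000j  product -0.06460 + 0.00000j
  m=+1: Y*=-0.26895 + 0.19030j  Y=0.03761 - 0.14668j  product 0.01780 + 0.04661j
Accumulated sum -0.02900 + 0.00000j; after 4π/(2l+1) scaling, -0.12149 + 0.00000j ⇒ P_1 = -0.121488

-0.121488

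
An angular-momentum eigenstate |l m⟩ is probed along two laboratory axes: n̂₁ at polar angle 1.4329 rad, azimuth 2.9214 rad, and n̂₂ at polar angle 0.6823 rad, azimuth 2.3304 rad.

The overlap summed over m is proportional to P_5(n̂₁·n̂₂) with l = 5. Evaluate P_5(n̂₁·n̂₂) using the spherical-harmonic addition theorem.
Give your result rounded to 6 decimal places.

-0.214139

Summing Y*_{l m}(θ₁,φ₁)·Y_{l m}(θ₂,φ₂) over m ∈ [−5, 5]; prefactor 4π/(2·5+1) = 1.142397:
  m=-5: Y*=-0.200344+0.394568i  Y=+0.028241+0.036658i  product -0.020122+0.003799i
  m=-4: Y*=+0.123619-0.149772i  Y=-0.179150-0.018550i  product -0.024925+0.024539i
  m=-3: Y*=+0.220321-0.171196i  Y=+0.291336-0.249407i  product +0.021490-0.104825i
  m=-2: Y*=-0.195033+0.091910i  Y=-0.021768+0.421576i  product -0.034501-0.084222i
  m=-1: Y*=-0.230008+0.051481i  Y=-0.025959-0.027334i  product +0.007378+0.004951i
  m=+0: Y*=+0.220238-0.000000i  Y=-0.390881+0.000000i  product -0.086087+0.000000i
  m=+1: Y*=+0.230008+0.051481i  Y=+0.025959-0.027334i  product +0.007378-0.004951i
  m=+2: Y*=-0.195033-0.091910i  Y=-0.021768-0.421576i  product -0.034501+0.084222i
  m=+3: Y*=-0.220321-0.171196i  Y=-0.291336-0.249407i  product +0.021490+0.104825i
  m=+4: Y*=+0.123619+0.149772i  Y=-0.179150+0.018550i  product -0.024925-0.024539i
  m=+5: Y*=+0.200344+0.394568i  Y=-0.028241+0.036658i  product -0.020122-0.003799i
Accumulated sum -0.187447+0.000000i; after 4π/(2l+1) scaling, -0.214139+0.000000i ⇒ P_5 = -0.214139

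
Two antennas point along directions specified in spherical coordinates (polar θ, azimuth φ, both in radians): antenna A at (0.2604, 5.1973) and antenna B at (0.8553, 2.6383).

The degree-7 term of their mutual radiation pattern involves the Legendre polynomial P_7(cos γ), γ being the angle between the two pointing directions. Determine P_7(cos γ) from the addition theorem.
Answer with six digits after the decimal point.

0.162083

Addition theorem: P_7(cos γ) = (4π/15) Σ_m Y*_{lm}(Ω₁) Y_{lm}(Ω₂), m = −7…7:
  term(m=-7) = 0.00000 - 0.00000j   from Y*(Ω₁)=0.00001 - 0.00004j, Y(Ω₂)=0.06476 + 0.02598j
  term(m=-6) = -0.00011 + 0.00004j   from Y*(Ω₁)=0.00051 - 0.00012j, Y(Ω₂)=-0.22522 + 0.02758j
  term(m=-5) = 0.00186 + 0.00043j   from Y*(Ω₁)=0.00304 + 0.00349j, Y(Ω₂)=0.33483 - 0.24164j
  term(m=-4) = -0.00795 - 0.00837j   from Y*(Ω₁)=-0.01027 + 0.02656j, Y(Ω₂)=-0.17350 + 0.36628j
  term(m=-3) = 0.00113 + 0.00630j   from Y*(Ω₁)=-0.12387 + 0.01444j, Y(Ω₂)=-0.00313 - 0.05124j
  term(m=-2) = -0.05004 + 0.11652j   from Y*(Ω₁)=-0.20945 - 0.30552j, Y(Ω₂)=-0.18307 - 0.28928j
  term(m=-1) = 0.11238 - 0.07405j   from Y*(Ω₁)=0.29680 - 0.56334j, Y(Ω₂)=0.18515 + 0.10194j
  term(m=+0) = 0.07893 + 0.00000j   from Y*(Ω₁)=0.27493 + 0.00000j, Y(Ω₂)=0.28707 + 0.00000j
  term(m=+1) = 0.11238 + 0.07405j   from Y*(Ω₁)=-0.29680 - 0.56334j, Y(Ω₂)=-0.18515 + 0.10194j
  term(m=+2) = -0.05004 - 0.11652j   from Y*(Ω₁)=-0.20945 + 0.30552j, Y(Ω₂)=-0.18307 + 0.28928j
  term(m=+3) = 0.00113 - 0.00630j   from Y*(Ω₁)=0.12387 + 0.01444j, Y(Ω₂)=0.00313 - 0.05124j
  term(m=+4) = -0.00795 + 0.00837j   from Y*(Ω₁)=-0.01027 - 0.02656j, Y(Ω₂)=-0.17350 - 0.36628j
  term(m=+5) = 0.00186 - 0.00043j   from Y*(Ω₁)=-0.00304 + 0.00349j, Y(Ω₂)=-0.33483 - 0.24164j
  term(m=+6) = -0.00011 - 0.00004j   from Y*(Ω₁)=0.00051 + 0.00012j, Y(Ω₂)=-0.22522 - 0.02758j
  term(m=+7) = 0.00000 + 0.00000j   from Y*(Ω₁)=-0.00001 - 0.00004j, Y(Ω₂)=-0.06476 + 0.02598j
Accumulated sum 0.19347 - 0.00000j; after 4π/(2l+1) scaling, 0.16208 - 0.00000j ⇒ P_7 = 0.162083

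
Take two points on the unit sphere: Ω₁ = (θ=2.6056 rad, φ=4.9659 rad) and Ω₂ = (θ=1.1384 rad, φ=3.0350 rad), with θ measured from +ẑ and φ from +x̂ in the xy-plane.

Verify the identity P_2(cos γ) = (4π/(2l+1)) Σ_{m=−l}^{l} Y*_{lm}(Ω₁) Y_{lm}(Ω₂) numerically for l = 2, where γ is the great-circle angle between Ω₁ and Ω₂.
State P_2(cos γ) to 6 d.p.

Expand P_2 via completeness: Σ_{m} conj(Y_{2,m}) at Ω₁ times Y_{2,m} at Ω₂ —
  term(m=-2) = -0.02411 - 0.02116j   from Y*(Ω₁)=-0.08807 - 0.04892j, Y(Ω₂)=0.31124 + 0.06737j
  term(m=-1) = 0.03513 - 0.09331j   from Y*(Ω₁)=-0.08507 + 0.32837j, Y(Ω₂)=-0.29227 - 0.03127j
  term(m=+0) = -0.05731 + 0.00000j   from Y*(Ω₁)=0.38401 + 0.00000j, Y(Ω₂)=-0.14924 + 0.00000j
  term(m=+1) = 0.03513 + 0.09331j   from Y*(Ω₁)=0.08507 + 0.32837j, Y(Ω₂)=0.29227 - 0.03127j
  term(m=+2) = -0.02411 + 0.02116j   from Y*(Ω₁)=-0.08807 + 0.04892j, Y(Ω₂)=0.31124 - 0.06737j
Total Σ_m = -0.03527 - 0.00000j. Multiply by 2.513274: -0.08865 - 0.00000j. P_2(cos γ) = -0.088649

-0.088649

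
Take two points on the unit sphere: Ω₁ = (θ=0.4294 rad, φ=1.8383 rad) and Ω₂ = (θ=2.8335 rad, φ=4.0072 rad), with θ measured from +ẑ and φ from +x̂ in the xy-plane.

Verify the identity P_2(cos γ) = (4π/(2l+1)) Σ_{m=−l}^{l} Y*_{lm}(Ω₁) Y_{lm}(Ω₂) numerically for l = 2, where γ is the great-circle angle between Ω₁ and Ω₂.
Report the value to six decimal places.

0.818334

Expand P_2 via completeness: Σ_{m} conj(Y_{2,m}) at Ω₁ times Y_{2,m} at Ω₂ —
  m=-2: Y*=-0.05760 - 0.03414j  Y=-0.00567 - 0.03506j  product -0.00087 + 0.00221j
  m=-1: Y*=-0.07730 + 0.28203j  Y=0.14470 - 0.16999j  product 0.03676 + 0.05395j
  m=+0: Y*=0.46679 + 0.00000j  Y=0.54378 + 0.00000j  product 0.25383 + 0.00000j
  m=+1: Y*=0.07730 + 0.28203j  Y=-0.14470 - 0.16999j  product 0.03676 - 0.05395j
  m=+2: Y*=-0.05760 + 0.03414j  Y=-0.00567 + 0.03506j  product -0.00087 - 0.00221j
Σ over m = 0.32560 + 0.00000j; ×(4π/5) → 0.81833 + 0.00000j. Real part: 0.818334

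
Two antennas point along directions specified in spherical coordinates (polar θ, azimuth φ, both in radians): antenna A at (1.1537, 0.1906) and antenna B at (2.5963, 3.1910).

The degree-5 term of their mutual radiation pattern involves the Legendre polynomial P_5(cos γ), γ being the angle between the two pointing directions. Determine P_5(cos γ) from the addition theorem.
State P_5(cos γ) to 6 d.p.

Addition theorem: P_5(cos γ) = (4π/11) Σ_m Y*_{lm}(Ω₁) Y_{lm}(Ω₂), m = −5…5:
  m=-5: Y*=(0.171740, 0.241687)  Y=(-0.016893, 0.004260)  product (-0.003931, -0.003351)
  m=-4: Y*=(0.300438, 0.286927)  Y=(-0.089047, 0.017831)  product (-0.031869, -0.020193)
  m=-3: Y*=(0.106050, 0.068245)  Y=(-0.266337, 0.039769)  product (-0.030959, -0.013959)
  m=-2: Y*=(-0.270431, -0.108390)  Y=(-0.462746, 0.045875)  product (0.130113, 0.037751)
  m=-1: Y*=(-0.210460, -0.040607)  Y=(-0.329727, 0.016304)  product (0.070056, 0.009958)
  m=+0: Y*=(0.246785, -0.000000)  Y=(0.250537, 0.000000)  product (0.061829, 0.000000)
  m=+1: Y*=(0.210460, -0.040607)  Y=(0.329727, 0.016304)  product (0.070056, -0.009958)
  m=+2: Y*=(-0.270431, 0.108390)  Y=(-0.462746, -0.045875)  product (0.130113, -0.037751)
  m=+3: Y*=(-0.106050, 0.068245)  Y=(0.266337, 0.039769)  product (-0.030959, 0.013959)
  m=+4: Y*=(0.300438, -0.286927)  Y=(-0.089047, -0.017831)  product (-0.031869, 0.020193)
  m=+5: Y*=(-0.171740, 0.241687)  Y=(0.016893, 0.004260)  product (-0.003931, 0.003351)
Σ over m = (0.328650, -0.000000); ×(4π/11) → (0.375449, -0.000000). Real part: 0.375449

0.375449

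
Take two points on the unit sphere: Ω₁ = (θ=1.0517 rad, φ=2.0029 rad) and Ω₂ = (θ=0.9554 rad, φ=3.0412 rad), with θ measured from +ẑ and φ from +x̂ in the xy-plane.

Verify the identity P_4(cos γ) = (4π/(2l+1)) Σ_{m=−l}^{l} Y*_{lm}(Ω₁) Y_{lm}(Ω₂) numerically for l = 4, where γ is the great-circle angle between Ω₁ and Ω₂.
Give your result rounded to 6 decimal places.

Expand P_4 via completeness: Σ_{m} conj(Y_{4,m}) at Ω₁ times Y_{4,m} at Ω₂ —
  [-4]  conj(Y_{4,-4})(Ω₁) = -0.039479+0.248395i ; Y_{4,-4}(Ω₂) = +0.181078+0.076894i ; Δ = -0.026249+0.041943i
  [-3]  conj(Y_{4,-3})(Ω₁) = +0.391243-0.110171i ; Y_{4,-3}(Ω₂) = -0.375678-0.116696i ; Δ = -0.159838-0.004268i
  [-2]  conj(Y_{4,-2})(Ω₁) = -0.118344-0.138638i ; Y_{4,-2}(Ω₂) = +0.291294+0.059286i ; Δ = -0.026253-0.047401i
  [-1]  conj(Y_{4,-1})(Ω₁) = +0.108997-0.236350i ; Y_{4,-1}(Ω₂) = +0.148042+0.014912i ; Δ = +0.019661-0.033364i
  [+0]  conj(Y_{4,0})(Ω₁) = -0.239431-0.000000i ; Y_{4,0}(Ω₂) = -0.329055+0.000000i ; Δ = +0.078786+0.000000i
  [+1]  conj(Y_{4,1})(Ω₁) = -0.108997-0.236350i ; Y_{4,1}(Ω₂) = -0.148042+0.014912i ; Δ = +0.019661+0.033364i
  [+2]  conj(Y_{4,2})(Ω₁) = -0.118344+0.138638i ; Y_{4,2}(Ω₂) = +0.291294-0.059286i ; Δ = -0.026253+0.047401i
  [+3]  conj(Y_{4,3})(Ω₁) = -0.391243-0.110171i ; Y_{4,3}(Ω₂) = +0.375678-0.116696i ; Δ = -0.159838+0.004268i
  [+4]  conj(Y_{4,4})(Ω₁) = -0.039479-0.248395i ; Y_{4,4}(Ω₂) = +0.181078-0.076894i ; Δ = -0.026249-0.041943i
Total Σ_m = -0.306574+0.000000i. Multiply by 1.396263: -0.428058+0.000000i. P_4(cos γ) = -0.428058

-0.428058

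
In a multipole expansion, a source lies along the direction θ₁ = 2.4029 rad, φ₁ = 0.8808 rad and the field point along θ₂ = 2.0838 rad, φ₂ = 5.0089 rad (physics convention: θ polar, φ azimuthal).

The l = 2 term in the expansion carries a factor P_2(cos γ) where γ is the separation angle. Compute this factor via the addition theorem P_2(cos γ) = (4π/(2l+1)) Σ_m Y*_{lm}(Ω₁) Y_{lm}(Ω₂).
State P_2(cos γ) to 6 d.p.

Addition theorem: P_2(cos γ) = (4π/5) Σ_m Y*_{lm}(Ω₁) Y_{lm}(Ω₂), m = −2…2:
  [-2]  conj(Y_{2,-2})(Ω₁) = -0.033212+0.171944i ; Y_{2,-2}(Ω₂) = -0.243161+0.163876i ; Δ = -0.020102-0.047253i
  [-1]  conj(Y_{2,-1})(Ω₁) = -0.244805-0.296615i ; Y_{2,-1}(Ω₂) = -0.096525-0.315940i ; Δ = -0.070082+0.105974i
  [+0]  conj(Y_{2,0})(Ω₁) = +0.201823-0.000000i ; Y_{2,0}(Ω₂) = -0.087476+0.000000i ; Δ = -0.017655+0.000000i
  [+1]  conj(Y_{2,1})(Ω₁) = +0.244805-0.296615i ; Y_{2,1}(Ω₂) = +0.096525-0.315940i ; Δ = -0.070082-0.105974i
  [+2]  conj(Y_{2,2})(Ω₁) = -0.033212-0.171944i ; Y_{2,2}(Ω₂) = -0.243161-0.163876i ; Δ = -0.020102+0.047253i
Accumulated sum -0.198023+0.000000i; after 4π/(2l+1) scaling, -0.497687+0.000000i ⇒ P_2 = -0.497687

-0.497687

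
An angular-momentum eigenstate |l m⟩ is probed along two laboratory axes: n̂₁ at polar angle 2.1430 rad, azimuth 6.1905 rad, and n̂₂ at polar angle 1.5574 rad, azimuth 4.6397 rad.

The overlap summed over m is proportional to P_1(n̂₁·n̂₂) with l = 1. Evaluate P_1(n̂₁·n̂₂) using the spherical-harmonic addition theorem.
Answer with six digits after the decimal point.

Summing Y*_{l m}(θ₁,φ₁)·Y_{l m}(θ₂,φ₂) over m ∈ [−1, 1]; prefactor 4π/(2·1+1) = 4.188790:
  [-1]  conj(Y_{1,-1})(Ω₁) = 0.28921 - 0.02688j ; Y_{1,-1}(Ω₂) = -0.02509 + 0.34455j ; Δ = 0.00201 + 0.10032j
  [+0]  conj(Y_{1,0})(Ω₁) = -0.26457 + 0.00000j ; Y_{1,0}(Ω₂) = 0.00655 + 0.00000j ; Δ = -0.00173 + 0.00000j
  [+1]  conj(Y_{1,1})(Ω₁) = -0.28921 - 0.02688j ; Y_{1,1}(Ω₂) = 0.02509 + 0.34455j ; Δ = 0.00201 - 0.10032j
Accumulated sum 0.00228 + 0.00000j; after 4π/(2l+1) scaling, 0.00955 + 0.00000j ⇒ P_1 = 0.009555

0.009555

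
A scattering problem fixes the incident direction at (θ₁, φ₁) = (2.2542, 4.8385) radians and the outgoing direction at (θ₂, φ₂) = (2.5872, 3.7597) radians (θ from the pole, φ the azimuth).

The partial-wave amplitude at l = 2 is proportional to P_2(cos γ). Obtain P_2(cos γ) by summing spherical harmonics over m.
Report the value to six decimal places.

0.298673

Expand P_2 via completeness: Σ_{m} conj(Y_{2,m}) at Ω₁ times Y_{2,m} at Ω₂ —
  term(m=-2) = (-0.013767, 0.020704)   from Y*(Ω₁)=(-0.224914, -0.057963), Y(Ω₂)=(0.035151, -0.101110)
  term(m=-1) = (0.061786, 0.115282)   from Y*(Ω₁)=(-0.047577, 0.375261), Y(Ω₂)=(0.281800, -0.200375)
  term(m=+0) = (0.022800, 0.000000)   from Y*(Ω₁)=(0.061859, -0.000000), Y(Ω₂)=(0.368574, 0.000000)
  term(m=+1) = (0.061786, -0.115282)   from Y*(Ω₁)=(0.047577, 0.375261), Y(Ω₂)=(-0.281800, -0.200375)
  term(m=+2) = (-0.013767, -0.020704)   from Y*(Ω₁)=(-0.224914, 0.057963), Y(Ω₂)=(0.035151, 0.101110)
Accumulated sum (0.118838, -0.000000); after 4π/(2l+1) scaling, (0.298673, -0.000000) ⇒ P_2 = 0.298673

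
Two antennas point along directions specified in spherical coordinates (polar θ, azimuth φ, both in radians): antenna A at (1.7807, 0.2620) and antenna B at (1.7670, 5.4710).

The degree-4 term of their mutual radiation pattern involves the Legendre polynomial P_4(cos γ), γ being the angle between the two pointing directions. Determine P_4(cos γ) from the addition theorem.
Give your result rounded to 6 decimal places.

-0.285408

Expand P_4 via completeness: Σ_{m} conj(Y_{4,m}) at Ω₁ times Y_{4,m} at Ω₂ —
  m=-4: Y*=+0.202189+0.350851i  Y=-0.407187-0.043797i  product -0.066962-0.151717i
  m=-3: Y*=-0.172435-0.172642i  Y=+0.175342-0.149205i  product -0.055994-0.004543i
  m=-2: Y*=-0.192860-0.111451i  Y=+0.012648-0.235860i  product -0.028726+0.044078i
  m=-1: Y*=+0.251063+0.067326i  Y=+0.170127+0.179494i  product +0.030628+0.056518i
  m=+0: Y*=+0.186551-0.000000i  Y=+0.202095+0.000000i  product +0.037701+0.000000i
  m=+1: Y*=-0.251063+0.067326i  Y=-0.170127+0.179494i  product +0.030628-0.056518i
  m=+2: Y*=-0.192860+0.111451i  Y=+0.012648+0.235860i  product -0.028726-0.044078i
  m=+3: Y*=+0.172435-0.172642i  Y=-0.175342-0.149205i  product -0.055994+0.004543i
  m=+4: Y*=+0.202189-0.350851i  Y=-0.407187+0.043797i  product -0.066962+0.151717i
Total Σ_m = -0.204408+0.000000i. Multiply by 1.396263: -0.285408+0.000000i. P_4(cos γ) = -0.285408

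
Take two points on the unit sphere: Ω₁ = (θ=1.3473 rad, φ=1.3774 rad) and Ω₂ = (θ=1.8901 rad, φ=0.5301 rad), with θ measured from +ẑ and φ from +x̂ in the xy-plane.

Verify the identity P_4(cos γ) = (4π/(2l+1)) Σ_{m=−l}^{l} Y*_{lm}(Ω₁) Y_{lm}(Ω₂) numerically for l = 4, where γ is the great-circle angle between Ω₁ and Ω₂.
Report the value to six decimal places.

-0.350771

Summing Y*_{l m}(θ₁,φ₁)·Y_{l m}(θ₂,φ₂) over m ∈ [−4, 4]; prefactor 4π/(2·4+1) = 1.396263:
  term(m=-4) = -0.13950 - 0.03527j   from Y*(Ω₁)=0.28625 - 0.27957j, Y(Ω₂)=-0.18785 - 0.30666j
  term(m=-3) = 0.07141 - 0.04882j   from Y*(Ω₁)=-0.14101 - 0.21514j, Y(Ω₂)=0.00656 + 0.33622j
  term(m=-2) = -0.00241 + 0.01938j   from Y*(Ω₁)=0.19329 - 0.07873j, Y(Ω₂)=-0.04572 + 0.08162j
  term(m=-1) = -0.05856 - 0.06630j   from Y*(Ω₁)=-0.05220 - 0.26652j, Y(Ω₂)=0.28103 - 0.16470j
  term(m=+0) = 0.00692 + 0.00000j   from Y*(Ω₁)=0.17039 + 0.00000j, Y(Ω₂)=0.04059 + 0.00000j
  term(m=+1) = -0.05856 + 0.06630j   from Y*(Ω₁)=0.05220 - 0.26652j, Y(Ω₂)=-0.28103 - 0.16470j
  term(m=+2) = -0.00241 - 0.01938j   from Y*(Ω₁)=0.19329 + 0.07873j, Y(Ω₂)=-0.04572 - 0.08162j
  term(m=+3) = 0.07141 + 0.04882j   from Y*(Ω₁)=0.14101 - 0.21514j, Y(Ω₂)=-0.00656 + 0.33622j
  term(m=+4) = -0.13950 + 0.03527j   from Y*(Ω₁)=0.28625 + 0.27957j, Y(Ω₂)=-0.18785 + 0.30666j
Accumulated sum -0.25122 + 0.00000j; after 4π/(2l+1) scaling, -0.35077 + 0.00000j ⇒ P_4 = -0.350771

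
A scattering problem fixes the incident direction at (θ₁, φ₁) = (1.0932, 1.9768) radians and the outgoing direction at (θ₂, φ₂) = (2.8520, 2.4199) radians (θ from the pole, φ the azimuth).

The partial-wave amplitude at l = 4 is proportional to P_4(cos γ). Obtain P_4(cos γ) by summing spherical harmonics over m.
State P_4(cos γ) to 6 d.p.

Term-by-term m-sum for l=4 (normalisation 4π/9 = 1.396263):
  [-4]  conj(Y_{4,-4})(Ω₁) = -0.01464 + 0.27490j ; Y_{4,-4}(Ω₂) = -0.00285 + 0.00074j ; Δ = -0.00016 - 0.00079j
  [-3]  conj(Y_{4,-3})(Ω₁) = 0.37818 - 0.13924j ; Y_{4,-3}(Ω₂) = -0.01564 + 0.02314j ; Δ = -0.00269 + 0.01093j
  [-2]  conj(Y_{4,-2})(Ω₁) = -0.08694 - 0.09170j ; Y_{4,-2}(Ω₂) = 0.01882 + 0.14690j ; Δ = 0.01183 - 0.01450j
  [-1]  conj(Y_{4,-1})(Ω₁) = 0.11601 - 0.26987j ; Y_{4,-1}(Ω₂) = 0.33329 + 0.29332j ; Δ = 0.11782 - 0.05592j
  [+0]  conj(Y_{4,0})(Ω₁) = -0.18787 + 0.00000j ; Y_{4,0}(Ω₂) = 0.52585 + 0.00000j ; Δ = -0.09879 + 0.00000j
  [+1]  conj(Y_{4,1})(Ω₁) = -0.11601 - 0.26987j ; Y_{4,1}(Ω₂) = -0.33329 + 0.29332j ; Δ = 0.11782 + 0.05592j
  [+2]  conj(Y_{4,2})(Ω₁) = -0.08694 + 0.09170j ; Y_{4,2}(Ω₂) = 0.01882 - 0.14690j ; Δ = 0.01183 + 0.01450j
  [+3]  conj(Y_{4,3})(Ω₁) = -0.37818 - 0.13924j ; Y_{4,3}(Ω₂) = 0.01564 + 0.02314j ; Δ = -0.00269 - 0.01093j
  [+4]  conj(Y_{4,4})(Ω₁) = -0.01464 - 0.27490j ; Y_{4,4}(Ω₂) = -0.00285 - 0.00074j ; Δ = -0.00016 + 0.00079j
Σ over m = 0.15482 + 0.00000j; ×(4π/9) → 0.21616 + 0.00000j. Real part: 0.216165

0.216165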